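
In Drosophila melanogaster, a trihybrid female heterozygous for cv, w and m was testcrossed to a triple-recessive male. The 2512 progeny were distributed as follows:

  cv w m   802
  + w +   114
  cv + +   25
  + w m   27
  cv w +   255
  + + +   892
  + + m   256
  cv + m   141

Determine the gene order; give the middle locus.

cv

The two most frequent reciprocal classes, + + + and cv w m, are the parental types, so the F1 was + + + / cv w m.
The two rarest classes, cv + + and + w m, are the double crossovers. Comparing them with the parentals, only the cv allele has switched, so cv is the middle locus and the order is m – cv – w.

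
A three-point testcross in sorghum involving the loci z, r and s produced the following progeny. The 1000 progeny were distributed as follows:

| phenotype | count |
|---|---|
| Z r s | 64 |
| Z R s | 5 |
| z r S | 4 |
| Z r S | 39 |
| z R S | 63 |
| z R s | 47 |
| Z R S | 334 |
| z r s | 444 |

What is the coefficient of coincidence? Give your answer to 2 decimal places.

The two most frequent reciprocal classes, z r s and Z R S, are the parental types, so the F1 was z r s / Z R S.
The two rarest classes, z r S and Z R s, are the double crossovers. Comparing them with the parentals, only the s allele has switched, so s is the middle locus and the order is z – s – r.
z–s: (127 + 9)/1000 = 0.1360; s–r: (86 + 9)/1000 = 0.0950.
Expected DCO frequency = 0.1360 × 0.0950 ≈ 0.01292; observed = 9/1000 ≈ 0.00900.
Coefficient of coincidence = 0.00900/0.01292 ≈ 0.70.

0.70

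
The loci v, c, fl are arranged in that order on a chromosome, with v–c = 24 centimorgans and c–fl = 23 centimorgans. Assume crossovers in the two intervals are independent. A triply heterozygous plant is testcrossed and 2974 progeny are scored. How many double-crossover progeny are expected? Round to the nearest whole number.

Map distances give recombination frequencies of 0.240 and 0.230 for the two intervals.
With no interference, expected double-crossover frequency = 0.240 × 0.230 = 0.05520.
Expected number = 0.05520 × 2974 = 164.16 ≈ 164.

164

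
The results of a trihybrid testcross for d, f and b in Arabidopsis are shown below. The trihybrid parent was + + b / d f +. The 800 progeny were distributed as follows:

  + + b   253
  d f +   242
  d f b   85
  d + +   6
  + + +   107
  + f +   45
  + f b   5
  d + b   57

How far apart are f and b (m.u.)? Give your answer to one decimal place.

The two rarest classes, + f b and d + +, are the double crossovers. Comparing them with the parentals, only the f allele has switched, so f is the middle locus and the order is d – f – b.
Crossovers in the f–b interval produce the single-crossover classes + + + and d f b (107 + 85 = 192) plus the double crossovers (11).
RF(f–b) = (192 + 11) / 800 = 203/800 = 0.2537 → 25.4 m.u.

25.4 m.u.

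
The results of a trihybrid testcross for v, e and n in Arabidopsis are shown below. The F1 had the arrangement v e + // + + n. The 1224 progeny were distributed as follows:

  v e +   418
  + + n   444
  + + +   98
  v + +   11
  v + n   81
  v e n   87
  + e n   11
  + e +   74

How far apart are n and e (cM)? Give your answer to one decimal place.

16.9 cM

The two rarest classes, v + + and + e n, are the double crossovers. Comparing them with the parentals, only the e allele has switched, so e is the middle locus and the order is n – e – v.
Crossovers in the n–e interval produce the single-crossover classes v e n and + + + (87 + 98 = 185) plus the double crossovers (22).
RF(n–e) = (185 + 22) / 1224 = 207/1224 = 0.1691 → 16.9 cM.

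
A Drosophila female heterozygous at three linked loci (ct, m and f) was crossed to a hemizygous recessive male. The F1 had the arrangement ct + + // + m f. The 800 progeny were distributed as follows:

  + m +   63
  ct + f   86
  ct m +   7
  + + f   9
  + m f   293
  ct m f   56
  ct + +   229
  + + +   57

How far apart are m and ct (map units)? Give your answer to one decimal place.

The two rarest classes, ct m + and + + f, are the double crossovers. Comparing them with the parentals, only the m allele has switched, so m is the middle locus and the order is ct – m – f.
Crossovers in the ct–m interval produce the single-crossover classes + + + and ct m f (57 + 56 = 113) plus the double crossovers (16).
RF(ct–m) = (113 + 16) / 800 = 129/800 = 0.1613 → 16.1 map units.

16.1 map units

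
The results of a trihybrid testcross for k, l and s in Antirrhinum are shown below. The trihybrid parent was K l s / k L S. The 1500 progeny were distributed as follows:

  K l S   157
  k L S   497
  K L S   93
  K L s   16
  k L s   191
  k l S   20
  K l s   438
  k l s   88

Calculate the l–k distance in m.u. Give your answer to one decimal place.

14.5 m.u.

The two rarest classes, K L s and k l S, are the double crossovers. Comparing them with the parentals, only the l allele has switched, so l is the middle locus and the order is k – l – s.
Crossovers in the k–l interval produce the single-crossover classes k l s and K L S (88 + 93 = 181) plus the double crossovers (36).
RF(k–l) = (181 + 36) / 1500 = 217/1500 = 0.1447 → 14.5 m.u.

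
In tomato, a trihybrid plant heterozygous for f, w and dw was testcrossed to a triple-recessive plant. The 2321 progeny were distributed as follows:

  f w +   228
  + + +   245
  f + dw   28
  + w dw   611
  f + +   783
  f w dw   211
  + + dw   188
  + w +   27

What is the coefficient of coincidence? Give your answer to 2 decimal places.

0.53

The two most frequent reciprocal classes, + w dw and f + +, are the parental types, so the F1 was + w dw / f + +.
The two rarest classes, + w + and f + dw, are the double crossovers. Comparing them with the parentals, only the dw allele has switched, so dw is the middle locus and the order is f – dw – w.
f–dw: (456 + 55)/2321 = 0.2202; dw–w: (416 + 55)/2321 = 0.2029.
Expected DCO frequency = 0.2202 × 0.2029 ≈ 0.04468; observed = 55/2321 ≈ 0.02370.
Coefficient of coincidence = 0.02370/0.04468 ≈ 0.53.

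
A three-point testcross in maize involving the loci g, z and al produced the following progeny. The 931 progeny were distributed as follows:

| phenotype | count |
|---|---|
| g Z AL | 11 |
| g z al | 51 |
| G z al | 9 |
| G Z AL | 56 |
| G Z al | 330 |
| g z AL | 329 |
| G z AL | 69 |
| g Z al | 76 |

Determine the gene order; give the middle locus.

The two most frequent reciprocal classes, G Z al and g z AL, are the parental types, so the F1 was G Z al / g z AL.
The two rarest classes, G z al and g Z AL, are the double crossovers. Comparing them with the parentals, only the z allele has switched, so z is the middle locus and the order is al – z – g.

z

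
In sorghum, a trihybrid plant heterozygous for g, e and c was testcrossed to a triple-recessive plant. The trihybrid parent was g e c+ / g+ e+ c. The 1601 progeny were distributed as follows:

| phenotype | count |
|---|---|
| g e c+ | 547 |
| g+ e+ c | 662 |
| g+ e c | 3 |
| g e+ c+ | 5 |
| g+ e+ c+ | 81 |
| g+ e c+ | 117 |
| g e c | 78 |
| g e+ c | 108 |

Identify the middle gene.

The two rarest classes, g e+ c+ and g+ e c, are the double crossovers. Comparing them with the parentals, only the e allele has switched, so e is the middle locus and the order is c – e – g.

e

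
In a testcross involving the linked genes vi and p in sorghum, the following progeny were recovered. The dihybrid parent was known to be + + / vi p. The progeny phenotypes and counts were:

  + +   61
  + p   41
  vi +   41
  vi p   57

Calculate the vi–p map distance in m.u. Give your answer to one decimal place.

41.0 m.u.

The recombinant classes are + p and vi +: 41 + 41 = 82.
Recombination frequency = 82/200 = 0.4100 ≈ 41.0%, i.e. 41.0 m.u.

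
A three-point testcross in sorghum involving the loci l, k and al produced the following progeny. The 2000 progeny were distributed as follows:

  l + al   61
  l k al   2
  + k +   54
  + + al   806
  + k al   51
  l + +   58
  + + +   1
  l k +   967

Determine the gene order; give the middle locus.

The two most frequent reciprocal classes, l k + and + + al, are the parental types, so the F1 was l k + / + + al.
The two rarest classes, l k al and + + +, are the double crossovers. Comparing them with the parentals, only the al allele has switched, so al is the middle locus and the order is l – al – k.

al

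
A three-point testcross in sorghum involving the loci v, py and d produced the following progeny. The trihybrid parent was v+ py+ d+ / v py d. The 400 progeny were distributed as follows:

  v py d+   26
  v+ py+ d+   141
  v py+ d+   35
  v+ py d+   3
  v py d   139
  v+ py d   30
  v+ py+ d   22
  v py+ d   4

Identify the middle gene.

py

The two rarest classes, v+ py d+ and v py+ d, are the double crossovers. Comparing them with the parentals, only the py allele has switched, so py is the middle locus and the order is d – py – v.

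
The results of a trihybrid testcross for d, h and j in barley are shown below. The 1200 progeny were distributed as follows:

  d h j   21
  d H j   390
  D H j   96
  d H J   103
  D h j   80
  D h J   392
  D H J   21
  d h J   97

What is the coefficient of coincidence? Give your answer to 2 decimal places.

The two most frequent reciprocal classes, d H j and D h J, are the parental types, so the F1 was d H j / D h J.
The two rarest classes, d h j and D H J, are the double crossovers. Comparing them with the parentals, only the h allele has switched, so h is the middle locus and the order is j – h – d.
j–h: (183 + 42)/1200 = 0.1875; h–d: (193 + 42)/1200 = 0.1958.
Expected DCO frequency = 0.1875 × 0.1958 ≈ 0.03671; observed = 42/1200 ≈ 0.03500.
Coefficient of coincidence = 0.03500/0.03671 ≈ 0.95.

0.95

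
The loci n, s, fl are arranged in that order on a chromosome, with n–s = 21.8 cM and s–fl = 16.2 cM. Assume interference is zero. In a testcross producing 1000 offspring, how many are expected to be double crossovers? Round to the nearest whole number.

35

Map distances give recombination frequencies of 0.218 and 0.162 for the two intervals.
With no interference, expected double-crossover frequency = 0.218 × 0.162 = 0.03532.
Expected number = 0.03532 × 1000 = 35.32 ≈ 35.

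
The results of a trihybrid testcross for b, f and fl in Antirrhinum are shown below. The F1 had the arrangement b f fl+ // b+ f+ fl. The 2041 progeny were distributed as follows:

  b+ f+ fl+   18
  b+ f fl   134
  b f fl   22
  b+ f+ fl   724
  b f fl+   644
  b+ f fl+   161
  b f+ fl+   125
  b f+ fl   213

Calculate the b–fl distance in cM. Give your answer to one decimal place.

20.3 cM

The two rarest classes, b f fl and b+ f+ fl+, are the double crossovers. Comparing them with the parentals, only the fl allele has switched, so fl is the middle locus and the order is b – fl – f.
Crossovers in the b–fl interval produce the single-crossover classes b+ f fl+ and b f+ fl (161 + 213 = 374) plus the double crossovers (40).
RF(b–fl) = (374 + 40) / 2041 = 414/2041 = 0.2028 → 20.3 cM.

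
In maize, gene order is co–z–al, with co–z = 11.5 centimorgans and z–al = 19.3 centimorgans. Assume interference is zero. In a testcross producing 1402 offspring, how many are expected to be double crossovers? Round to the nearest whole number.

Map distances give recombination frequencies of 0.115 and 0.193 for the two intervals.
With no interference, expected double-crossover frequency = 0.115 × 0.193 = 0.02220.
Expected number = 0.02220 × 1402 = 31.12 ≈ 31.

31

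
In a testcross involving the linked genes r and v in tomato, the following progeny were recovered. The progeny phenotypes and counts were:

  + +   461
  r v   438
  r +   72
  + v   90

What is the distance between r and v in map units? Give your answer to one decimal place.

The two most frequent classes, + + (461) and r v (438), are the parental types, so the F1 was + + / r v.
The recombinant classes are + v and r +: 90 + 72 = 162.
Recombination frequency = 162/1061 = 0.1527 ≈ 15.3%, i.e. 15.3 map units.

15.3 map units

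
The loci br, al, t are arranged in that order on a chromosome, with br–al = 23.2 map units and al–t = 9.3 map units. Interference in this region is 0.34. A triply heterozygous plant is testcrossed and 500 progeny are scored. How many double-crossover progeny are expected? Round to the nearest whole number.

Map distances give recombination frequencies of 0.232 and 0.093 for the two intervals.
With interference 0.34 (so coincidence = 0.66), expected double-crossover frequency = 0.232 × 0.093 × 0.66 = 0.01424.
Expected number = 0.01424 × 500 = 7.12 ≈ 7.

7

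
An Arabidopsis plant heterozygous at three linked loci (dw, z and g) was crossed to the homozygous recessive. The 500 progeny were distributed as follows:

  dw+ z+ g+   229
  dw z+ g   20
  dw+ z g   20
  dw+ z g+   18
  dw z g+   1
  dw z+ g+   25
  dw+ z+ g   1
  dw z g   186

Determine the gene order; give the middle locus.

The two most frequent reciprocal classes, dw+ z+ g+ and dw z g, are the parental types, so the F1 was dw+ z+ g+ / dw z g.
The two rarest classes, dw+ z+ g and dw z g+, are the double crossovers. Comparing them with the parentals, only the g allele has switched, so g is the middle locus and the order is z – g – dw.

g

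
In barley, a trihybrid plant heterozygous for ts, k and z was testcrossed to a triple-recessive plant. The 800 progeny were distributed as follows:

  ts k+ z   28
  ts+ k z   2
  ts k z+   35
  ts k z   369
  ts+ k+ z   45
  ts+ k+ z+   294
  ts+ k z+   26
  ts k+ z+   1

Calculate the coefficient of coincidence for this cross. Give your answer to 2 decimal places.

0.51

The two most frequent reciprocal classes, ts k z and ts+ k+ z+, are the parental types, so the F1 was ts k z / ts+ k+ z+.
The two rarest classes, ts+ k z and ts k+ z+, are the double crossovers. Comparing them with the parentals, only the ts allele has switched, so ts is the middle locus and the order is k – ts – z.
k–ts: (54 + 3)/800 = 0.0712; ts–z: (80 + 3)/800 = 0.1037.
Expected DCO frequency = 0.0712 × 0.1037 ≈ 0.00738; observed = 3/800 ≈ 0.00375.
Coefficient of coincidence = 0.00375/0.00738 ≈ 0.51.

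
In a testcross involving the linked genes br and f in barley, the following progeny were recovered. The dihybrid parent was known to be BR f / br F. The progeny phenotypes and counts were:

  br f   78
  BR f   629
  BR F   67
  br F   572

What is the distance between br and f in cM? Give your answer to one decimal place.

The recombinant classes are BR F and br f: 67 + 78 = 145.
Recombination frequency = 145/1346 = 0.1077 ≈ 10.8%, i.e. 10.8 cM.

10.8 cM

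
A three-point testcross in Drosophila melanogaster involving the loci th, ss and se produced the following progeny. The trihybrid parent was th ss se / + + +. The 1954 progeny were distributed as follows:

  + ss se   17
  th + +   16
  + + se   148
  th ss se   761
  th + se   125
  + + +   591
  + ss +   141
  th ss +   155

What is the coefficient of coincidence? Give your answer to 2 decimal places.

The two rarest classes, + ss se and th + +, are the double crossovers. Comparing them with the parentals, only the th allele has switched, so th is the middle locus and the order is se – th – ss.
se–th: (303 + 33)/1954 = 0.1720; th–ss: (266 + 33)/1954 = 0.1530.
Expected DCO frequency = 0.1720 × 0.1530 ≈ 0.02632; observed = 33/1954 ≈ 0.01689.
Coefficient of coincidence = 0.01689/0.02632 ≈ 0.64.

0.64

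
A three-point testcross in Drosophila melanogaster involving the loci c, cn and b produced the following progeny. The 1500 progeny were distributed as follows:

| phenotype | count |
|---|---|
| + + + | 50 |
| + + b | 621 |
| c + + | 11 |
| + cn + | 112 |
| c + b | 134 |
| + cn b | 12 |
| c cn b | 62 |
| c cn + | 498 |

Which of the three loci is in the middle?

The two most frequent reciprocal classes, + + b and c cn +, are the parental types, so the F1 was + + b / c cn +.
The two rarest classes, + cn b and c + +, are the double crossovers. Comparing them with the parentals, only the cn allele has switched, so cn is the middle locus and the order is c – cn – b.

cn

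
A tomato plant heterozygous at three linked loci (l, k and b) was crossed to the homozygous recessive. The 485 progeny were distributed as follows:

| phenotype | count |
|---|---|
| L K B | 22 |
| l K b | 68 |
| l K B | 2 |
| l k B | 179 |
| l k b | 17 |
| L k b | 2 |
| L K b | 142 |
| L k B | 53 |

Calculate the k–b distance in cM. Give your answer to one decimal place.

The two most frequent reciprocal classes, L K b and l k B, are the parental types, so the F1 was L K b / l k B.
The two rarest classes, L k b and l K B, are the double crossovers. Comparing them with the parentals, only the k allele has switched, so k is the middle locus and the order is l – k – b.
Crossovers in the k–b interval produce the single-crossover classes L K B and l k b (22 + 17 = 39) plus the double crossovers (4).
RF(k–b) = (39 + 4) / 485 = 43/485 = 0.0887 → 8.9 cM.

8.9 cM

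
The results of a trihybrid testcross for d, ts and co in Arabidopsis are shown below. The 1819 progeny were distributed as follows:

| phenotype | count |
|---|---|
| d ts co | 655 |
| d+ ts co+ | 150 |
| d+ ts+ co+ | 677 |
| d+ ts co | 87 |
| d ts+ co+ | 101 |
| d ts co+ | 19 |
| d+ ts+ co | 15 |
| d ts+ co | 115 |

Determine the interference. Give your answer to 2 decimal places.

The two most frequent reciprocal classes, d+ ts+ co+ and d ts co, are the parental types, so the F1 was d+ ts+ co+ / d ts co.
The two rarest classes, d+ ts+ co and d ts co+, are the double crossovers. Comparing them with the parentals, only the co allele has switched, so co is the middle locus and the order is d – co – ts.
d–co: (188 + 34)/1819 = 0.1220; co–ts: (265 + 34)/1819 = 0.1644.
Expected DCO frequency = 0.1220 × 0.1644 ≈ 0.02006; observed = 34/1819 ≈ 0.01869.
Coefficient of coincidence = 0.01869/0.02006 ≈ 0.93; interference = 1 − 0.93 = 0.07.

0.07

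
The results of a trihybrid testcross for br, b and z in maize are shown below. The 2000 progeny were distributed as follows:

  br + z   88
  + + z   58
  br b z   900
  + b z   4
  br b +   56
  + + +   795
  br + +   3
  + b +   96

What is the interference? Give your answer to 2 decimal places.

The two most frequent reciprocal classes, + + + and br b z, are the parental types, so the F1 was + + + / br b z.
The two rarest classes, br + + and + b z, are the double crossovers. Comparing them with the parentals, only the br allele has switched, so br is the middle locus and the order is b – br – z.
b–br: (184 + 7)/2000 = 0.0955; br–z: (114 + 7)/2000 = 0.0605.
Expected DCO frequency = 0.0955 × 0.0605 ≈ 0.00578; observed = 7/2000 ≈ 0.00350.
Coefficient of coincidence = 0.00350/0.00578 ≈ 0.61; interference = 1 − 0.61 = 0.39.

0.39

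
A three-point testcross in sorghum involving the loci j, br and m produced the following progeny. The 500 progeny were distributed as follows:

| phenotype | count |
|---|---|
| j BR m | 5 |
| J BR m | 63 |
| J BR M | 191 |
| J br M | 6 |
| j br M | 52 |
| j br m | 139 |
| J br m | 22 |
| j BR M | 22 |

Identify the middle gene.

br

The two most frequent reciprocal classes, J BR M and j br m, are the parental types, so the F1 was J BR M / j br m.
The two rarest classes, J br M and j BR m, are the double crossovers. Comparing them with the parentals, only the br allele has switched, so br is the middle locus and the order is j – br – m.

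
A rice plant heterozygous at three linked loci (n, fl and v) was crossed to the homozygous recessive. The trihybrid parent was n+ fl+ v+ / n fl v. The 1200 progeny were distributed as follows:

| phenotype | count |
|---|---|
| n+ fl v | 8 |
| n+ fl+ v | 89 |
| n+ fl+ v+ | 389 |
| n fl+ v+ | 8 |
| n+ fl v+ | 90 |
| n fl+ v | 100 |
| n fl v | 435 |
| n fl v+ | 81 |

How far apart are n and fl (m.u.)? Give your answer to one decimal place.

17.2 m.u.

The two rarest classes, n fl+ v+ and n+ fl v, are the double crossovers. Comparing them with the parentals, only the n allele has switched, so n is the middle locus and the order is fl – n – v.
Crossovers in the fl–n interval produce the single-crossover classes n+ fl v+ and n fl+ v (90 + 100 = 190) plus the double crossovers (16).
RF(fl–n) = (190 + 16) / 1200 = 206/1200 = 0.1717 → 17.2 m.u.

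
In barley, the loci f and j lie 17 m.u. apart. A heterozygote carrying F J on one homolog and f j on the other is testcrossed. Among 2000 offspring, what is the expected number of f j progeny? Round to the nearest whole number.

A map distance of 17 m.u. corresponds to a recombination frequency of 0.170.
The F1 is F J / f j, so f j is a parental gamete class with expected frequency (1 − r)/2 = 0.830/2 = 0.4150.
Expected number = 0.4150 × 2000 = 830.00 ≈ 830.

830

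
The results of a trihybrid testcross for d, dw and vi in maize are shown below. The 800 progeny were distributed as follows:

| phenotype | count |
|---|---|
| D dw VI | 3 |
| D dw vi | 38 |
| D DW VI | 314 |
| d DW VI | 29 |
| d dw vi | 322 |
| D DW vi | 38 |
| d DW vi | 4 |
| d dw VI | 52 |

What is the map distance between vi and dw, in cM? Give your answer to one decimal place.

12.1 cM

The two most frequent reciprocal classes, d dw vi and D DW VI, are the parental types, so the F1 was d dw vi / D DW VI.
The two rarest classes, d DW vi and D dw VI, are the double crossovers. Comparing them with the parentals, only the dw allele has switched, so dw is the middle locus and the order is vi – dw – d.
Crossovers in the vi–dw interval produce the single-crossover classes d dw VI and D DW vi (52 + 38 = 90) plus the double crossovers (7).
RF(vi–dw) = (90 + 7) / 800 = 97/800 = 0.1212 → 12.1 cM.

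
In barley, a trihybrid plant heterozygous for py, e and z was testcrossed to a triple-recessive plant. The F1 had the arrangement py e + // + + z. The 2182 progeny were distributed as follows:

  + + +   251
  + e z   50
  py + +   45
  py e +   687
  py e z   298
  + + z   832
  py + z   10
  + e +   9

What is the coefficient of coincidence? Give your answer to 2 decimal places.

The two rarest classes, + e + and py + z, are the double crossovers. Comparing them with the parentals, only the py allele has switched, so py is the middle locus and the order is e – py – z.
e–py: (95 + 19)/2182 = 0.0522; py–z: (549 + 19)/2182 = 0.2603.
Expected DCO frequency = 0.0522 × 0.2603 ≈ 0.01359; observed = 19/2182 ≈ 0.00871.
Coefficient of coincidence = 0.00871/0.01359 ≈ 0.64.

0.64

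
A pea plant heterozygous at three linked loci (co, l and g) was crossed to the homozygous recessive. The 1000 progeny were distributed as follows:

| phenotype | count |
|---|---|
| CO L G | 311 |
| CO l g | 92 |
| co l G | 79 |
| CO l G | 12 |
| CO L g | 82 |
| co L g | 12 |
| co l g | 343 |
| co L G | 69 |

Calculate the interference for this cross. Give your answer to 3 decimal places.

0.299

The two most frequent reciprocal classes, co l g and CO L G, are the parental types, so the F1 was co l g / CO L G.
The two rarest classes, co L g and CO l G, are the double crossovers. Comparing them with the parentals, only the l allele has switched, so l is the middle locus and the order is co – l – g.
co–l: (161 + 24)/1000 = 0.1850; l–g: (161 + 24)/1000 = 0.1850.
Expected DCO frequency = 0.1850 × 0.1850 ≈ 0.03422; observed = 24/1000 ≈ 0.02400.
Coefficient of coincidence = 0.02400/0.03422 ≈ 0.701; interference = 1 − 0.701 = 0.299.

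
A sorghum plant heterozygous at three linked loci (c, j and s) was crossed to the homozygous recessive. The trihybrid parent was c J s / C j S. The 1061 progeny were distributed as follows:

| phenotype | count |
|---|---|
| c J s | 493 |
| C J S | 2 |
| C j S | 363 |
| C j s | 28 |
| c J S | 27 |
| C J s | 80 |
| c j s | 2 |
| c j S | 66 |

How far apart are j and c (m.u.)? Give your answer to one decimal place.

The two rarest classes, c j s and C J S, are the double crossovers. Comparing them with the parentals, only the j allele has switched, so j is the middle locus and the order is s – j – c.
Crossovers in the j–c interval produce the single-crossover classes C J s and c j S (80 + 66 = 146) plus the double crossovers (4).
RF(j–c) = (146 + 4) / 1061 = 150/1061 = 0.1414 → 14.1 m.u.

14.1 m.u.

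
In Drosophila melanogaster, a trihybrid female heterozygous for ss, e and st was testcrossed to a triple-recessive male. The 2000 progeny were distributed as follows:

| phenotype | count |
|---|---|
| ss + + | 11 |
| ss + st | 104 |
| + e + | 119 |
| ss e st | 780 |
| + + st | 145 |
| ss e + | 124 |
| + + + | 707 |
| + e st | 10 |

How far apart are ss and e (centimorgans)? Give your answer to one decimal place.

12.2 centimorgans

The two most frequent reciprocal classes, + + + and ss e st, are the parental types, so the F1 was + + + / ss e st.
The two rarest classes, ss + + and + e st, are the double crossovers. Comparing them with the parentals, only the ss allele has switched, so ss is the middle locus and the order is st – ss – e.
Crossovers in the ss–e interval produce the single-crossover classes + e + and ss + st (119 + 104 = 223) plus the double crossovers (21).
RF(ss–e) = (223 + 21) / 2000 = 244/2000 = 0.1220 → 12.2 centimorgans.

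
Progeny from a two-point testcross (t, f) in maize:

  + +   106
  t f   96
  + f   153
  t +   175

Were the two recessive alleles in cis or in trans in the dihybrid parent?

The two most frequent classes are + f (153) and t + (175); these are the parental (non-recombinant) types.
So the F1 carried + f on one chromosome and t + on the other — the recessive alleles are on opposite chromosomes (trans / repulsion).

trans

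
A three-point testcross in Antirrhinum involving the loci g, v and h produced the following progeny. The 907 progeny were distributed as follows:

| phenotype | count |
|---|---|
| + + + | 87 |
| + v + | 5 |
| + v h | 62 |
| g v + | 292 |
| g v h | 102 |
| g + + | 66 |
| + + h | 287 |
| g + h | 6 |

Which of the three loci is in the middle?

The two most frequent reciprocal classes, + + h and g v +, are the parental types, so the F1 was + + h / g v +.
The two rarest classes, g + h and + v +, are the double crossovers. Comparing them with the parentals, only the g allele has switched, so g is the middle locus and the order is v – g – h.

g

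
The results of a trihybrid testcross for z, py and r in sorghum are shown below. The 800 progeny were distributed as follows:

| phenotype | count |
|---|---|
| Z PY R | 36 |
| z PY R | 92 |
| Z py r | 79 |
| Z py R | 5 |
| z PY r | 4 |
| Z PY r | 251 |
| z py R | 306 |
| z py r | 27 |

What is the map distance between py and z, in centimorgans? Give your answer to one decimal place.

The two most frequent reciprocal classes, Z PY r and z py R, are the parental types, so the F1 was Z PY r / z py R.
The two rarest classes, z PY r and Z py R, are the double crossovers. Comparing them with the parentals, only the z allele has switched, so z is the middle locus and the order is r – z – py.
Crossovers in the z–py interval produce the single-crossover classes Z py r and z PY R (79 + 92 = 171) plus the double crossovers (9).
RF(z–py) = (171 + 9) / 800 = 180/800 = 0.2250 → 22.5 centimorgans.

22.5 centimorgans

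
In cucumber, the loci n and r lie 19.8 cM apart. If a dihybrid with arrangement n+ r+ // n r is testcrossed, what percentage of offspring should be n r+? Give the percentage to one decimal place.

A map distance of 19.8 cM corresponds to a recombination frequency of 0.198.
The F1 is n+ r+ / n r, so n r+ is a recombinant gamete class with expected frequency r/2 = 0.198/2 = 0.0990.
That is 0.0990 = 9.9% of the progeny.

9.9%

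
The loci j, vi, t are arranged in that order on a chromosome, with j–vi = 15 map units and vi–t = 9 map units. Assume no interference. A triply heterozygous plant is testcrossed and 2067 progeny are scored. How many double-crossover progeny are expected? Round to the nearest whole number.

28

Map distances give recombination frequencies of 0.150 and 0.090 for the two intervals.
With no interference, expected double-crossover frequency = 0.150 × 0.090 = 0.01350.
Expected number = 0.01350 × 2067 = 27.90 ≈ 28.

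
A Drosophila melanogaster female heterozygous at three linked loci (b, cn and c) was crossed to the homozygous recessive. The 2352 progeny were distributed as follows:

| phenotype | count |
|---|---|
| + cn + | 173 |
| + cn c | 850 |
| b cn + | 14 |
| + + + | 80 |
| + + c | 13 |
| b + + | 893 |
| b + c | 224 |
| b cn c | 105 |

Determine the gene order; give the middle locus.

cn

The two most frequent reciprocal classes, + cn c and b + +, are the parental types, so the F1 was + cn c / b + +.
The two rarest classes, + + c and b cn +, are the double crossovers. Comparing them with the parentals, only the cn allele has switched, so cn is the middle locus and the order is c – cn – b.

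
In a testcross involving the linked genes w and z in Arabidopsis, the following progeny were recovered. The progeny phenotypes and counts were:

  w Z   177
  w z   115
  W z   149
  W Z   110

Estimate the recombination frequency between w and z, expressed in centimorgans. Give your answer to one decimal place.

The two most frequent classes, W z (149) and w Z (177), are the parental types, so the F1 was W z / w Z.
The recombinant classes are W Z and w z: 110 + 115 = 225.
Recombination frequency = 225/551 = 0.4083 ≈ 40.8%, i.e. 40.8 centimorgans.

40.8 centimorgans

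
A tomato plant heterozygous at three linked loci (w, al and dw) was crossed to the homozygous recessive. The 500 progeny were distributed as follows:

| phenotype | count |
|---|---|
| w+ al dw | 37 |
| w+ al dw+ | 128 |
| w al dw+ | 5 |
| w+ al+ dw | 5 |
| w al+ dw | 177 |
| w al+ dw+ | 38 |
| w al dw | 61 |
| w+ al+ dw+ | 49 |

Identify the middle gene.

The two most frequent reciprocal classes, w al+ dw and w+ al dw+, are the parental types, so the F1 was w al+ dw / w+ al dw+.
The two rarest classes, w+ al+ dw and w al dw+, are the double crossovers. Comparing them with the parentals, only the w allele has switched, so w is the middle locus and the order is al – w – dw.

w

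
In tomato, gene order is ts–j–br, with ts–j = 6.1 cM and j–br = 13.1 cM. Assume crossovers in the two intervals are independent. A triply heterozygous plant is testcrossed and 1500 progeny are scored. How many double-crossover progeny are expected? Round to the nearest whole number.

Map distances give recombination frequencies of 0.061 and 0.131 for the two intervals.
With no interference, expected double-crossover frequency = 0.061 × 0.131 = 0.00799.
Expected number = 0.00799 × 1500 = 11.99 ≈ 12.

12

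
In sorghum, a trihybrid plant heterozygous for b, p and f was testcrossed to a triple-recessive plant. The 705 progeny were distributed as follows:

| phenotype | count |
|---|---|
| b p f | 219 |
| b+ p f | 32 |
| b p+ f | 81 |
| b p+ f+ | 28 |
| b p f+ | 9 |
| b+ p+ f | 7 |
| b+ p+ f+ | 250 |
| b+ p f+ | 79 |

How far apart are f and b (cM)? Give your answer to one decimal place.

The two most frequent reciprocal classes, b p f and b+ p+ f+, are the parental types, so the F1 was b p f / b+ p+ f+.
The two rarest classes, b p f+ and b+ p+ f, are the double crossovers. Comparing them with the parentals, only the f allele has switched, so f is the middle locus and the order is p – f – b.
Crossovers in the f–b interval produce the single-crossover classes b+ p f and b p+ f+ (32 + 28 = 60) plus the double crossovers (16).
RF(f–b) = (60 + 16) / 705 = 76/705 = 0.1078 → 10.8 cM.

10.8 cM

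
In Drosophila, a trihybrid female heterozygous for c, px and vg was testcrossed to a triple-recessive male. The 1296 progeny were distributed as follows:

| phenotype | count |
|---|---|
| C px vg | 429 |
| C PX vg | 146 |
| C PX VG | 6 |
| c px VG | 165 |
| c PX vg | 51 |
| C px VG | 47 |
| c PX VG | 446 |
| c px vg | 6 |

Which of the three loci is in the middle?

The two most frequent reciprocal classes, C px vg and c PX VG, are the parental types, so the F1 was C px vg / c PX VG.
The two rarest classes, c px vg and C PX VG, are the double crossovers. Comparing them with the parentals, only the c allele has switched, so c is the middle locus and the order is vg – c – px.

c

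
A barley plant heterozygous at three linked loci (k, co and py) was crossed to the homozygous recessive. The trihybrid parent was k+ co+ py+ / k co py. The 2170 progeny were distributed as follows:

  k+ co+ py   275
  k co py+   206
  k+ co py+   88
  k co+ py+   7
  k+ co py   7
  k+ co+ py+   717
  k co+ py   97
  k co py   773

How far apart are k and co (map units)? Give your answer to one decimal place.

9.2 map units

The two rarest classes, k co+ py+ and k+ co py, are the double crossovers. Comparing them with the parentals, only the k allele has switched, so k is the middle locus and the order is py – k – co.
Crossovers in the k–co interval produce the single-crossover classes k+ co py+ and k co+ py (88 + 97 = 185) plus the double crossovers (14).
RF(k–co) = (185 + 14) / 2170 = 199/2170 = 0.0917 → 9.2 map units.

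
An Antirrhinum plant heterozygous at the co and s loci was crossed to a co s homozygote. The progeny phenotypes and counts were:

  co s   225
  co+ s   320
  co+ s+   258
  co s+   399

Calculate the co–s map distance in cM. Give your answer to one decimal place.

The two most frequent classes, co+ s (320) and co s+ (399), are the parental types, so the F1 was co+ s / co s+.
The recombinant classes are co+ s+ and co s: 258 + 225 = 483.
Recombination frequency = 483/1202 = 0.4018 ≈ 40.2%, i.e. 40.2 cM.

40.2 cM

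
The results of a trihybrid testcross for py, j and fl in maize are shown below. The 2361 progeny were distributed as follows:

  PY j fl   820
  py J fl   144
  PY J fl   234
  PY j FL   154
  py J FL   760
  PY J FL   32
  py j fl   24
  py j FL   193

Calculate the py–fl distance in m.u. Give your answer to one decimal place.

The two most frequent reciprocal classes, PY j fl and py J FL, are the parental types, so the F1 was PY j fl / py J FL.
The two rarest classes, py j fl and PY J FL, are the double crossovers. Comparing them with the parentals, only the py allele has switched, so py is the middle locus and the order is j – py – fl.
Crossovers in the py–fl interval produce the single-crossover classes PY j FL and py J fl (154 + 144 = 298) plus the double crossovers (56).
RF(py–fl) = (298 + 56) / 2361 = 354/2361 = 0.1499 → 15.0 m.u.

15.0 m.u.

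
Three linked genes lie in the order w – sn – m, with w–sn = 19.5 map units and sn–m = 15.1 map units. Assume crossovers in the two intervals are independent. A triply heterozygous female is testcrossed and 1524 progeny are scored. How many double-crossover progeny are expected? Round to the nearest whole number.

Map distances give recombination frequencies of 0.195 and 0.151 for the two intervals.
With no interference, expected double-crossover frequency = 0.195 × 0.151 = 0.02944.
Expected number = 0.02944 × 1524 = 44.87 ≈ 45.

45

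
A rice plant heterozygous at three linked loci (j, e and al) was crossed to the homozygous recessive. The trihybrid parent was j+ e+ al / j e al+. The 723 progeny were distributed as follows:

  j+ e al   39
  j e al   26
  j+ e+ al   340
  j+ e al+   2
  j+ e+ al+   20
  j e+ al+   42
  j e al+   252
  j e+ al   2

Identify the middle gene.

j

The two rarest classes, j e+ al and j+ e al+, are the double crossovers. Comparing them with the parentals, only the j allele has switched, so j is the middle locus and the order is al – j – e.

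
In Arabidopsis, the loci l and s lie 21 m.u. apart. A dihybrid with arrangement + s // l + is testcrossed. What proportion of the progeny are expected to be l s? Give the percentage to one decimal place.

10.5%

A map distance of 21 m.u. corresponds to a recombination frequency of 0.210.
The F1 is + s / l +, so l s is a recombinant gamete class with expected frequency r/2 = 0.210/2 = 0.1050.
That is 0.1050 = 10.5% of the progeny.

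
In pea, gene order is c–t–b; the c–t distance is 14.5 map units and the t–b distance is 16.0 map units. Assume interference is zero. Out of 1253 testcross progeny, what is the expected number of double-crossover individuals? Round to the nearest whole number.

Map distances give recombination frequencies of 0.145 and 0.160 for the two intervals.
With no interference, expected double-crossover frequency = 0.145 × 0.160 = 0.02320.
Expected number = 0.02320 × 1253 = 29.07 ≈ 29.

29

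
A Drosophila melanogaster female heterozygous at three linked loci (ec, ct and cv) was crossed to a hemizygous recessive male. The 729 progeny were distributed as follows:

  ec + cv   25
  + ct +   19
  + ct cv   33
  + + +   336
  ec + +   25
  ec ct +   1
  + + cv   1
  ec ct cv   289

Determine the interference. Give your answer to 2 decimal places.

The two most frequent reciprocal classes, ec ct cv and + + +, are the parental types, so the F1 was ec ct cv / + + +.
The two rarest classes, ec ct + and + + cv, are the double crossovers. Comparing them with the parentals, only the cv allele has switched, so cv is the middle locus and the order is ct – cv – ec.
ct–cv: (44 + 2)/729 = 0.0631; cv–ec: (58 + 2)/729 = 0.0823.
Expected DCO frequency = 0.0631 × 0.0823 ≈ 0.00519; observed = 2/729 ≈ 0.00274.
Coefficient of coincidence = 0.00274/0.00519 ≈ 0.53; interference = 1 − 0.53 = 0.47.

0.47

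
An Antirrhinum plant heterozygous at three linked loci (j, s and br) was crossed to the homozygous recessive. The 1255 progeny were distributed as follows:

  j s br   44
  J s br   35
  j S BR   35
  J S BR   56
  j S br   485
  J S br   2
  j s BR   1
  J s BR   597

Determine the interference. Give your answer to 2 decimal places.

0.50

The two most frequent reciprocal classes, j S br and J s BR, are the parental types, so the F1 was j S br / J s BR.
The two rarest classes, J S br and j s BR, are the double crossovers. Comparing them with the parentals, only the j allele has switched, so j is the middle locus and the order is s – j – br.
s–j: (100 + 3)/1255 = 0.0821; j–br: (70 + 3)/1255 = 0.0582.
Expected DCO frequency = 0.0821 × 0.0582 ≈ 0.00478; observed = 3/1255 ≈ 0.00239.
Coefficient of coincidence = 0.00239/0.00478 ≈ 0.50; interference = 1 − 0.50 = 0.50.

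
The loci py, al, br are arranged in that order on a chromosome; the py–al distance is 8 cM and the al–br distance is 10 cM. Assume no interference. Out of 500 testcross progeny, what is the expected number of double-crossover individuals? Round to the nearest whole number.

Map distances give recombination frequencies of 0.080 and 0.100 for the two intervals.
With no interference, expected double-crossover frequency = 0.080 × 0.100 = 0.00800.
Expected number = 0.00800 × 500 = 4.00 ≈ 4.

4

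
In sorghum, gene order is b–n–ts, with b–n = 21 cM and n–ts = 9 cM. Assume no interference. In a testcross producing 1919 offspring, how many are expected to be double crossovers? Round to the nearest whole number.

Map distances give recombination frequencies of 0.210 and 0.090 for the two intervals.
With no interference, expected double-crossover frequency = 0.210 × 0.090 = 0.01890.
Expected number = 0.01890 × 1919 = 36.27 ≈ 36.

36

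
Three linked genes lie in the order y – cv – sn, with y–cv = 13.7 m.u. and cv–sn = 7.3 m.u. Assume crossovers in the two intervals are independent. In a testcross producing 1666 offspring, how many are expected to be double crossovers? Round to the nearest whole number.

Map distances give recombination frequencies of 0.137 and 0.073 for the two intervals.
With no interference, expected double-crossover frequency = 0.137 × 0.073 = 0.01000.
Expected number = 0.01000 × 1666 = 16.66 ≈ 17.

17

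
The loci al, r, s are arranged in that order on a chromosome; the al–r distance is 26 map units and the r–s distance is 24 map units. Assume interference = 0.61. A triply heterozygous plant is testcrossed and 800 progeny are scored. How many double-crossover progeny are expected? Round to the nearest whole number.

19

Map distances give recombination frequencies of 0.260 and 0.240 for the two intervals.
With interference 0.61 (so coincidence = 0.39), expected double-crossover frequency = 0.260 × 0.240 × 0.39 = 0.02434.
Expected number = 0.02434 × 800 = 19.47 ≈ 19.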